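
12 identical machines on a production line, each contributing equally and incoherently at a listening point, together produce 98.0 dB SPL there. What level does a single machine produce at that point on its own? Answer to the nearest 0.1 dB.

12 equal incoherent sources add 10·log₁₀(12) = 10.79 dB over one source.
L_one = 98.0 − 10.79 = 87.2 dB SPL.

87.2 dB SPL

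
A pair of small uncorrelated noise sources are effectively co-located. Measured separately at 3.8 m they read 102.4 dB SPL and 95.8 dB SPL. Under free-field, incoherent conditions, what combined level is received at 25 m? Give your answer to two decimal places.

Combined at 3.8 m: 10·log₁₀(10^(102.4/10)+10^(95.8/10)) = 103.259 dB SPL.
Then apply −20·log₁₀(25/3.8) = -16.363 dB → 86.90 dB SPL.

86.90 dB SPL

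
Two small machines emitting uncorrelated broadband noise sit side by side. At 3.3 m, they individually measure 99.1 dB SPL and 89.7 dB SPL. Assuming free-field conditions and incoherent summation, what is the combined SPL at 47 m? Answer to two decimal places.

76.50 dB SPL

Combined at 3.3 m: 10·log₁₀(10^(99.1/10)+10^(89.7/10)) = 99.572 dB SPL.
Then apply −20·log₁₀(47/3.3) = -23.072 dB → 76.50 dB SPL.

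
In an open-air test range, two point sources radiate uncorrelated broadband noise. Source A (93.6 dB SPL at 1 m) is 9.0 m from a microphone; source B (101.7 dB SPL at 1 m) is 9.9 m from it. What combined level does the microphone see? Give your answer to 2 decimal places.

82.53 dB SPL

At the listener: L_A = 93.6 − 20·log₁₀(9.0) = 74.515 dB; L_B = 101.7 − 20·log₁₀(9.9) = 81.787 dB.
Combined: 10·log₁₀(10^(74.515/10)+10^(81.787/10)) = 82.53 dB SPL.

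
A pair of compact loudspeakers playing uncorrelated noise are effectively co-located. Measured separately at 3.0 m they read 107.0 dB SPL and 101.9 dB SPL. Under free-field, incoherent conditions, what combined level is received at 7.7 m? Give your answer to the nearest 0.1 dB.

Combined at 3.0 m: 10·log₁₀(10^(107.0/10)+10^(101.9/10)) = 108.17 dB SPL.
Then apply −20·log₁₀(7.7/3.0) = -8.19 dB → 100.0 dB SPL.

100.0 dB SPL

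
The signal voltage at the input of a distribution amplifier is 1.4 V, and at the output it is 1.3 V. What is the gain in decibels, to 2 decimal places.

Voltage is an amplitude quantity, so gain = 20·log₁₀(V_out/V_in).
20·log₁₀(1.3/1.4) = 20·log₁₀(0.9286) = -0.64 dB.

-0.64 dB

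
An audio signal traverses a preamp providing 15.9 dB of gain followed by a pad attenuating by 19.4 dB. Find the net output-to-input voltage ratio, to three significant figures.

Net gain = 15.9 + (−19.4) = -3.5 dB.
Voltage ratio = 10^(-3.5/20) = 0.668.

0.668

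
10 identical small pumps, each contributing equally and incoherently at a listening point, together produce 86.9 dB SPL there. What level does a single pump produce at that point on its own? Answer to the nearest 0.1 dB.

76.9 dB SPL

10 equal incoherent sources add 10·log₁₀(10) = 10.00 dB over one source.
L_one = 86.9 − 10.00 = 76.9 dB SPL.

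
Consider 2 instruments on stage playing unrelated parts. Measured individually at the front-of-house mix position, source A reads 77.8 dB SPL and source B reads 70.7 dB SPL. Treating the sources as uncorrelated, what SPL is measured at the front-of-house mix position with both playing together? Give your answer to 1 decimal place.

78.6 dB SPL

Add the sources as powers (linear), then convert back to dB:
L_total = 10·log₁₀(10^(77.8/10) + 10^(70.7/10)) = 10·log₁₀(72000000) = 78.6 dB SPL.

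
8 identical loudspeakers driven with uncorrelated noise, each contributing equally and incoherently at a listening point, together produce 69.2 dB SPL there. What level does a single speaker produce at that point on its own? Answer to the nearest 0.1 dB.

8 equal incoherent sources add 10·log₁₀(8) = 9.03 dB over one source.
L_one = 69.2 − 9.03 = 60.2 dB SPL.

60.2 dB SPL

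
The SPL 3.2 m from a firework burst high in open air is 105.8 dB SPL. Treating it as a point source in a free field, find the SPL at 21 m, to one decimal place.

89.5 dB SPL

Inverse-square spreading gives ΔL = −20·log₁₀(d₂/d₁).
ΔL = −20·log₁₀(21/3.2) = -16.34 dB, so L₂ = 105.8 + (-16.34) = 89.5 dB SPL.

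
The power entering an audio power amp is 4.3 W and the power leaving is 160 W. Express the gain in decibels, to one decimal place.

Power is a power quantity, so gain = 10·log₁₀(P_out/P_in).
10·log₁₀(160/4.3) = 10·log₁₀(37.21) = 15.7 dB.

15.7 dB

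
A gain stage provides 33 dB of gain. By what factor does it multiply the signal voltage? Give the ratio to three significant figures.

44.7

Voltage ratio = 10^(dB/20).
10^(33/20) = 10^(1.650) = 44.7.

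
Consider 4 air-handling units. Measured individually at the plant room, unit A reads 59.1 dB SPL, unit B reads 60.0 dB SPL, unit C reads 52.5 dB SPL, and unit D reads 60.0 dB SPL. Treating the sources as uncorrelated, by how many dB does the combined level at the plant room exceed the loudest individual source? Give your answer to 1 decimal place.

Incoherent sources sum as intensities:
L_total = 10·log₁₀(10^(59.1/10) + 10^(60.0/10) + 10^(52.5/10) + 10^(60.0/10)) = 64.76 dB SPL.
Excess over the loudest (60.0 dB): 64.76 − 60.0 = 4.8 dB.

4.8 dB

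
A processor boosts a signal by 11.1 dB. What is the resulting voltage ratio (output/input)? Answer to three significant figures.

Voltage ratio = 10^(dB/20).
10^(11.1/20) = 10^(0.5550) = 3.59.

3.59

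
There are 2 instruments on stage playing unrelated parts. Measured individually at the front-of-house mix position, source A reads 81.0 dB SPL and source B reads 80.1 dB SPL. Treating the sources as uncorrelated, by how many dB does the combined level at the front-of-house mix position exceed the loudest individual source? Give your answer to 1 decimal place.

2.6 dB

Incoherent sources sum as intensities:
L_total = 10·log₁₀(10^(81.0/10) + 10^(80.1/10)) = 83.58 dB SPL.
Excess over the loudest (81.0 dB): 83.58 − 81.0 = 2.6 dB.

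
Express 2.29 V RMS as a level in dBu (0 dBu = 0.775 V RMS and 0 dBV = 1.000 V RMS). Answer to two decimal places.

+9.41 dBu

dBu = 20·log₁₀(V / 0.775 V).
20·log₁₀(2.29/0.775) = +9.41 dBu.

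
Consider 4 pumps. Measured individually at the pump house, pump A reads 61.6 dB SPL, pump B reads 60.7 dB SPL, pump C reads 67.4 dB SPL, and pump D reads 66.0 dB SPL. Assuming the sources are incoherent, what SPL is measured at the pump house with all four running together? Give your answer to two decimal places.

Uncorrelated sources add in intensity (power), not in dB.
L_total = 10·log₁₀(10^(61.6/10) + 10^(60.7/10) + 10^(67.4/10) + 10^(66.0/10)) = 10·log₁₀(12100000) = 70.83 dB SPL.

70.83 dB SPL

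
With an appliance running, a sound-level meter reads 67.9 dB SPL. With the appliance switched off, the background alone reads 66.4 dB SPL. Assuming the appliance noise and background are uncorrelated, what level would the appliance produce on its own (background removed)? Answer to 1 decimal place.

62.6 dB SPL

Subtract intensities: L_src = 10·log₁₀(10^(L_total/10) − 10^(L_bg/10)).
L_src = 10·log₁₀(10^(67.9/10) − 10^(66.4/10)) = 10·log₁₀(1801000) = 62.6 dB SPL.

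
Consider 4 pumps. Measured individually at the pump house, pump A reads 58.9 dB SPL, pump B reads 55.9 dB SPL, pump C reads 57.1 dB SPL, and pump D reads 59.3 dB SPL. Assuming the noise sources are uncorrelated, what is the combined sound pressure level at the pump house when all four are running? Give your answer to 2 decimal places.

Incoherent sources sum as intensities:
L_total = 10·log₁₀(10^(58.9/10) + 10^(55.9/10) + 10^(57.1/10) + 10^(59.3/10)) = 10·log₁₀(2529000) = 64.03 dB SPL.

64.03 dB SPL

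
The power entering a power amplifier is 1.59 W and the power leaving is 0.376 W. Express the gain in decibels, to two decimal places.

Power is a power quantity, so gain = 10·log₁₀(P_out/P_in).
10·log₁₀(0.376/1.59) = 10·log₁₀(0.2365) = -6.26 dB.

-6.26 dB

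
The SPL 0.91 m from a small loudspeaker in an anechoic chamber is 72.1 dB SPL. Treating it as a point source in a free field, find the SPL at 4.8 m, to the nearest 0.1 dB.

57.7 dB SPL

Inverse-square spreading gives ΔL = −20·log₁₀(d₂/d₁).
ΔL = −20·log₁₀(4.8/0.91) = -14.44 dB, so L₂ = 72.1 + (-14.44) = 57.7 dB SPL.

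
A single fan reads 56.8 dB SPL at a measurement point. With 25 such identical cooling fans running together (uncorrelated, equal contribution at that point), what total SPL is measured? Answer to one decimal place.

25 equal incoherent sources raise the level by 10·log₁₀(25) = 13.98 dB.
L_total = 56.8 + 13.98 = 70.8 dB SPL.

70.8 dB SPL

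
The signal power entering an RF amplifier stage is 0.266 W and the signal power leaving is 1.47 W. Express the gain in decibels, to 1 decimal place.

7.4 dB

Power is a power quantity, so gain = 10·log₁₀(P_out/P_in).
10·log₁₀(1.47/0.266) = 10·log₁₀(5.526) = 7.4 dB.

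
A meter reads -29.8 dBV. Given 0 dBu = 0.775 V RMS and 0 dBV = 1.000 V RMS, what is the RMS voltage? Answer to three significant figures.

V = 1.000 V × 10^(-29.8/20).
= 1.000 × 0.03236 = 0.0324 V.

0.0324 V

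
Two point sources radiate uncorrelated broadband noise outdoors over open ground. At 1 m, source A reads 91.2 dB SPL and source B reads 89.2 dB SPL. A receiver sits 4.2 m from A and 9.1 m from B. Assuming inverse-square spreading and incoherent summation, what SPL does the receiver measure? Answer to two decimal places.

79.28 dB SPL

At the listener: L_A = 91.2 − 20·log₁₀(4.2) = 78.735 dB; L_B = 89.2 − 20·log₁₀(9.1) = 70.019 dB.
Combined: 10·log₁₀(10^(78.735/10)+10^(70.019/10)) = 79.28 dB SPL.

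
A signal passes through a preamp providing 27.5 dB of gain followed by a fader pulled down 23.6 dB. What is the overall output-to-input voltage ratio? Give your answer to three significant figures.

1.57

Net gain = 27.5 + (−23.6) = 3.9 dB.
Voltage ratio = 10^(3.9/20) = 1.57.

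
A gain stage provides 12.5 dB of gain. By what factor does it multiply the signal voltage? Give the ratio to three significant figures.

4.22

Voltage ratio = 10^(dB/20).
10^(12.5/20) = 10^(0.6250) = 4.22.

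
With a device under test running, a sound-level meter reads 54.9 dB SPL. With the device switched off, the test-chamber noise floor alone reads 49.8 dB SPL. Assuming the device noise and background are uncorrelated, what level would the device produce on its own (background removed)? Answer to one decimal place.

Remove the background by subtracting linear intensities:
L_src = 10·log₁₀(10^(54.9/10) − 10^(49.8/10)) = 10·log₁₀(213500) = 53.3 dB SPL.

53.3 dB SPL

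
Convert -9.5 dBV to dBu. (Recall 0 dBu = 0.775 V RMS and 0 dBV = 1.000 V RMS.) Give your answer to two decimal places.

The offset between the scales is 20·log₁₀(0.775/1.000) = −2.214 dB.
So dBu = -9.5 + 2.214 = -7.29 dBu.

-7.29 dBu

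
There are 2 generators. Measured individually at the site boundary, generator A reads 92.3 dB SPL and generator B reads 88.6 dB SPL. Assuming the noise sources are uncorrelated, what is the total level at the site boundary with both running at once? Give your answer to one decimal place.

93.8 dB SPL

Add the sources as powers (linear), then convert back to dB:
L_total = 10·log₁₀(10^(92.3/10) + 10^(88.6/10)) = 10·log₁₀(2423000000) = 93.8 dB SPL.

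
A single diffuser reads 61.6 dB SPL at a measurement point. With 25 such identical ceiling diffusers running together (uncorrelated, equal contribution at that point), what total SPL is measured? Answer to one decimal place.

75.6 dB SPL

25 equal incoherent sources raise the level by 10·log₁₀(25) = 13.98 dB.
L_total = 61.6 + 13.98 = 75.6 dB SPL.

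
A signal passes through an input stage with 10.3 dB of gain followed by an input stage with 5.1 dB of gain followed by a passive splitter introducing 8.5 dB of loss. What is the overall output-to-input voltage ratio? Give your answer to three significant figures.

2.21

Net gain = 10.3 + 5.1 + (−8.5) = 6.9 dB.
Voltage ratio = 10^(6.9/20) = 2.21.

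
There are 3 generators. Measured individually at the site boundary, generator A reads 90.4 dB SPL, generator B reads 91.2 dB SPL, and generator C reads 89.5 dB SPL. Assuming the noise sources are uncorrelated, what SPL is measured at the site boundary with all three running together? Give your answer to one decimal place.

95.2 dB SPL

Incoherent sources sum as intensities:
L_total = 10·log₁₀(10^(90.4/10) + 10^(91.2/10) + 10^(89.5/10)) = 10·log₁₀(3306000000) = 95.2 dB SPL.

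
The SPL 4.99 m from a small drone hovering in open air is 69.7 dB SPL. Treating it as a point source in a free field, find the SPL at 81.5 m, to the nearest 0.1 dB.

45.4 dB SPL

Inverse-square spreading gives ΔL = −20·log₁₀(d₂/d₁).
ΔL = −20·log₁₀(81.5/4.99) = -24.26 dB, so L₂ = 69.7 + (-24.26) = 45.4 dB SPL.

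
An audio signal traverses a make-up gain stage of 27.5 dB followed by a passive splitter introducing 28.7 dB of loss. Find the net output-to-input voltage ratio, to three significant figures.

0.871

Net gain = 27.5 + (−28.7) = -1.2 dB.
Voltage ratio = 10^(-1.2/20) = 0.871.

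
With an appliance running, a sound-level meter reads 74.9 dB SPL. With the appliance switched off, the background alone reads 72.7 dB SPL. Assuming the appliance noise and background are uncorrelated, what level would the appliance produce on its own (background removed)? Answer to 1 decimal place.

70.9 dB SPL

Subtract intensities: L_src = 10·log₁₀(10^(L_total/10) − 10^(L_bg/10)).
L_src = 10·log₁₀(10^(74.9/10) − 10^(72.7/10)) = 10·log₁₀(12280000) = 70.9 dB SPL.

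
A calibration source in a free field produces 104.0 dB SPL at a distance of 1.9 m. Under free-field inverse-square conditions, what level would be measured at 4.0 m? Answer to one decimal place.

97.5 dB SPL

For a point source in a free field, ΔL = −20·log₁₀(d₂/d₁).
ΔL = −20·log₁₀(4.0/1.9) = -6.47 dB, so L₂ = 104.0 + (-6.47) = 97.5 dB SPL.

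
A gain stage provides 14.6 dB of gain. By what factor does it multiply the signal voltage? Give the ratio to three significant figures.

5.37

Voltage ratio = 10^(dB/20).
10^(14.6/20) = 10^(0.7300) = 5.37.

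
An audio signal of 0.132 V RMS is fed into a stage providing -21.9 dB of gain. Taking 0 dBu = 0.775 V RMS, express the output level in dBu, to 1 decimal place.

-37.3 dBu

Input level: 20·log₁₀(0.132/0.775) = -15.37 dBu.
Output: -15.37 − 21.9 = -37.3 dBu.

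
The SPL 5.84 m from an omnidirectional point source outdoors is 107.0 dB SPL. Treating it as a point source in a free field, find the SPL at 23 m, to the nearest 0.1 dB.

Free-field point source: level drops by 20·log₁₀ of the distance ratio.
ΔL = −20·log₁₀(23/5.84) = -11.91 dB, so L₂ = 107.0 + (-11.91) = 95.1 dB SPL.

95.1 dB SPL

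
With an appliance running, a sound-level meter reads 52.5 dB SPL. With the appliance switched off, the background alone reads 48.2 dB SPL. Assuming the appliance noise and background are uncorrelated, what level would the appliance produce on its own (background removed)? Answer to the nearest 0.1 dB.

Background correction is a power subtraction:
L_src = 10·log₁₀(10^(52.5/10) − 10^(48.2/10)) = 10·log₁₀(111800) = 50.5 dB SPL.

50.5 dB SPL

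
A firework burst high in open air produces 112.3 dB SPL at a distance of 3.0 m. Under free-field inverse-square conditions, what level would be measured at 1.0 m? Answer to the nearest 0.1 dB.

121.8 dB SPL

For a point source in a free field, ΔL = −20·log₁₀(d₂/d₁).
ΔL = −20·log₁₀(1.0/3.0) = 9.54 dB, so L₂ = 112.3 + (9.54) = 121.8 dB SPL.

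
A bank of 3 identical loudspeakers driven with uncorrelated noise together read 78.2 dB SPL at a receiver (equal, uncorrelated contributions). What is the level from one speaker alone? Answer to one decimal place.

73.4 dB SPL

3 equal incoherent sources add 10·log₁₀(3) = 4.77 dB over one source.
L_one = 78.2 − 4.77 = 73.4 dB SPL.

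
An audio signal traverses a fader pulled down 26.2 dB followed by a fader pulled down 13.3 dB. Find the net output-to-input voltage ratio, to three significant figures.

Net gain = (−26.2) + (−13.3) = -39.5 dB.
Voltage ratio = 10^(-39.5/20) = 0.0106.

0.0106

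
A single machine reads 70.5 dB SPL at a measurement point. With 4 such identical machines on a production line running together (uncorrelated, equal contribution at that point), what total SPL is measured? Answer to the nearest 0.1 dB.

76.5 dB SPL

4 equal incoherent sources raise the level by 10·log₁₀(4) = 6.02 dB.
L_total = 70.5 + 6.02 = 76.5 dB SPL.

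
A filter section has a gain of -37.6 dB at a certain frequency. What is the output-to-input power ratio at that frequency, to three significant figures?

0.000174

Power ratio = 10^(dB/10).
10^(-37.6/10) = 10^(-3.760) = 0.000174.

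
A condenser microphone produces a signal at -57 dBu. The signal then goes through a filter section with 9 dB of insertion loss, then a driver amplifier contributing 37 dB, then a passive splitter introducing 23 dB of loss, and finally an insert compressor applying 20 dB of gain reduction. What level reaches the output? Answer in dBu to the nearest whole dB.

-72 dBu

In dB, series stages simply add:
-57 − 9 + 37 − 23 − 20 = -72 dBu.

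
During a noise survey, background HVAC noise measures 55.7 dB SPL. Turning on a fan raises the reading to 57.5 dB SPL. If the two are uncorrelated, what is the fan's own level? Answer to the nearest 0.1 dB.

Remove the background by subtracting linear intensities:
L_src = 10·log₁₀(10^(57.5/10) − 10^(55.7/10)) = 10·log₁₀(190800) = 52.8 dB SPL.

52.8 dB SPL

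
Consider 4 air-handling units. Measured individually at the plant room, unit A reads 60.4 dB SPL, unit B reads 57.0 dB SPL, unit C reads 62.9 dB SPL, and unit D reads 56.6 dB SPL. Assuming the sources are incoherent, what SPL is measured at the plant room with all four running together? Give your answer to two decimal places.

66.03 dB SPL

Uncorrelated sources add in intensity (power), not in dB.
L_total = 10·log₁₀(10^(60.4/10) + 10^(57.0/10) + 10^(62.9/10) + 10^(56.6/10)) = 10·log₁₀(4005000) = 66.03 dB SPL.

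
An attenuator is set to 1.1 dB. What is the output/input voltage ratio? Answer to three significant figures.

Voltage ratio = 10^(dB/20).
10^(-1.1/20) = 10^(-0.05500) = 0.881.

0.881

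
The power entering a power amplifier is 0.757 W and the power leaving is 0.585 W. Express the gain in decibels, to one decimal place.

-1.1 dB

Power ratio → dB uses the 10·log₁₀ form:
10·log₁₀(0.585/0.757) = 10·log₁₀(0.7728) = -1.1 dB.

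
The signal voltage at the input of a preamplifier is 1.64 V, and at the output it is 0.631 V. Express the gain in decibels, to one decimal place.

-8.3 dB

Voltage is an amplitude quantity, so gain = 20·log₁₀(V_out/V_in).
20·log₁₀(0.631/1.64) = 20·log₁₀(0.3848) = -8.3 dB.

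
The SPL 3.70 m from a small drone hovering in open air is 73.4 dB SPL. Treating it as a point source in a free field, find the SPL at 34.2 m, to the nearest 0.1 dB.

Inverse-square spreading gives ΔL = −20·log₁₀(d₂/d₁).
ΔL = −20·log₁₀(34.2/3.70) = -19.32 dB, so L₂ = 73.4 + (-19.32) = 54.1 dB SPL.

54.1 dB SPL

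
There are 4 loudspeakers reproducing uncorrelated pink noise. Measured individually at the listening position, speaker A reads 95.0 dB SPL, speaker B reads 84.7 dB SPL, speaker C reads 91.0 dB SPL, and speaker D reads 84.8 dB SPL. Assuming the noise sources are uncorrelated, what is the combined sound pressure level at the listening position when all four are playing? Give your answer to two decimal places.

97.01 dB SPL

Incoherent sources sum as intensities:
L_total = 10·log₁₀(10^(95.0/10) + 10^(84.7/10) + 10^(91.0/10) + 10^(84.8/10)) = 10·log₁₀(5018000000) = 97.01 dB SPL.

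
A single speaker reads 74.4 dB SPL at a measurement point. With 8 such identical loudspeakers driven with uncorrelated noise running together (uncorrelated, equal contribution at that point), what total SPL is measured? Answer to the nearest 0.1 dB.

83.4 dB SPL

8 equal incoherent sources raise the level by 10·log₁₀(8) = 9.03 dB.
L_total = 74.4 + 9.03 = 83.4 dB SPL.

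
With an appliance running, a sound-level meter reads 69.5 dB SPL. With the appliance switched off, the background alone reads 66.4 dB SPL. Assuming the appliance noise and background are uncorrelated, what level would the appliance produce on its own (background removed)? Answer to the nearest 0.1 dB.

Background correction is a power subtraction:
L_src = 10·log₁₀(10^(69.5/10) − 10^(66.4/10)) = 10·log₁₀(4547000) = 66.6 dB SPL.

66.6 dB SPL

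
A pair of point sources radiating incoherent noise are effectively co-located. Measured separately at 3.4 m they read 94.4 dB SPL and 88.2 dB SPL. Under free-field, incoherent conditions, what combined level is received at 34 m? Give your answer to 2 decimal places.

Combined at 3.4 m: 10·log₁₀(10^(94.4/10)+10^(88.2/10)) = 95.334 dB SPL.
Then apply −20·log₁₀(34/3.4) = -20.000 dB → 75.33 dB SPL.

75.33 dB SPL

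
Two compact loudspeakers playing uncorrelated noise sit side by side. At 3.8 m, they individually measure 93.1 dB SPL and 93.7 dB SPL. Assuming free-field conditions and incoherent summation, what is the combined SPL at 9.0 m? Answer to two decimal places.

Combined at 3.8 m: 10·log₁₀(10^(93.1/10)+10^(93.7/10)) = 96.421 dB SPL.
Then apply −20·log₁₀(9.0/3.8) = -7.489 dB → 88.93 dB SPL.

88.93 dB SPL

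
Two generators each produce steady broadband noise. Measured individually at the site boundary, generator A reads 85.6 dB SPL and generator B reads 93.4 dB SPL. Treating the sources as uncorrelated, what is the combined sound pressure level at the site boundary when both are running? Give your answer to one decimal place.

Add the sources as powers (linear), then convert back to dB:
L_total = 10·log₁₀(10^(85.6/10) + 10^(93.4/10)) = 10·log₁₀(2551000000) = 94.1 dB SPL.

94.1 dB SPL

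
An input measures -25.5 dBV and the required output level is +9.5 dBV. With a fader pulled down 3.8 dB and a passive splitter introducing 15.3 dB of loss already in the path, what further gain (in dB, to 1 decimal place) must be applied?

The required make-up gain is the shortfall in the dB sum.
G = +9.5 − (-25.5) + 3.8 + 15.3 = 54.1 dB.

54.1 dB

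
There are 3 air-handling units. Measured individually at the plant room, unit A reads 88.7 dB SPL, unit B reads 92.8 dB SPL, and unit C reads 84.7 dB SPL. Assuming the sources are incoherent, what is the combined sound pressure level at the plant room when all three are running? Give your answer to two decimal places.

94.69 dB SPL

Incoherent sources sum as intensities:
L_total = 10·log₁₀(10^(88.7/10) + 10^(92.8/10) + 10^(84.7/10)) = 10·log₁₀(2942000000) = 94.69 dB SPL.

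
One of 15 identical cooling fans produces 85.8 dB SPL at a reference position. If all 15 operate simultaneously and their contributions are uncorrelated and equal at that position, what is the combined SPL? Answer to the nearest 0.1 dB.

97.6 dB SPL

15 equal incoherent sources raise the level by 10·log₁₀(15) = 11.76 dB.
L_total = 85.8 + 11.76 = 97.6 dB SPL.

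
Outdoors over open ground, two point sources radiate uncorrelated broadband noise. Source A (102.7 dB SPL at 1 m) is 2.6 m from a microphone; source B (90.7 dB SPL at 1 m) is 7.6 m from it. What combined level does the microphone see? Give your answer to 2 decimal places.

94.43 dB SPL

At the listener: L_A = 102.7 − 20·log₁₀(2.6) = 94.401 dB; L_B = 90.7 − 20·log₁₀(7.6) = 73.084 dB.
Combined: 10·log₁₀(10^(94.401/10)+10^(73.084/10)) = 94.43 dB SPL.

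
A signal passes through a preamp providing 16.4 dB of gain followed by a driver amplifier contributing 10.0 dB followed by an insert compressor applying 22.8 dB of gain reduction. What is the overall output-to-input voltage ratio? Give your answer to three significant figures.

Net gain = 16.4 + 10.0 + (−22.8) = 3.6 dB.
Voltage ratio = 10^(3.6/20) = 1.51.

1.51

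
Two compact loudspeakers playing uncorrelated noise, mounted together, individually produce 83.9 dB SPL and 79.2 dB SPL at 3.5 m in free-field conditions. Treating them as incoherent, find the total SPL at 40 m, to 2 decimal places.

Combined at 3.5 m: 10·log₁₀(10^(83.9/10)+10^(79.2/10)) = 85.167 dB SPL.
Then apply −20·log₁₀(40/3.5) = -21.160 dB → 64.01 dB SPL.

64.01 dB SPL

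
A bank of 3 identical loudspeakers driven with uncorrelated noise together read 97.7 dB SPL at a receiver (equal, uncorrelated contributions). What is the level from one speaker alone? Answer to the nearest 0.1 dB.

92.9 dB SPL

3 equal incoherent sources add 10·log₁₀(3) = 4.77 dB over one source.
L_one = 97.7 − 4.77 = 92.9 dB SPL.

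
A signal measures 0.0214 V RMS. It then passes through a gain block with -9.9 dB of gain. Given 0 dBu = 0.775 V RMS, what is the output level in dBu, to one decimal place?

-41.1 dBu

Input level: 20·log₁₀(0.0214/0.775) = -31.18 dBu.
Output: -31.18 − 9.9 = -41.1 dBu.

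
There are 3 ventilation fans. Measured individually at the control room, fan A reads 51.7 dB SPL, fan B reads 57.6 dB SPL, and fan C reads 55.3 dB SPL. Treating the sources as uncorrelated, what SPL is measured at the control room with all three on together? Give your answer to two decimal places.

Add the sources as powers (linear), then convert back to dB:
L_total = 10·log₁₀(10^(51.7/10) + 10^(57.6/10) + 10^(55.3/10)) = 10·log₁₀(1062000) = 60.26 dB SPL.

60.26 dB SPL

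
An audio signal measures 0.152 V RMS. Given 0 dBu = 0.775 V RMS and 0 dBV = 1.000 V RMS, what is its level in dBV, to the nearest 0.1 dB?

-16.4 dBV

dBV = 20·log₁₀(V / 1.000 V).
20·log₁₀(0.152/1.000) = -16.4 dBV.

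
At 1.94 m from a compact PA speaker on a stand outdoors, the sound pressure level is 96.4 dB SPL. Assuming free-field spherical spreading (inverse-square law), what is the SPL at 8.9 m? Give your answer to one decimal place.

83.2 dB SPL

Free-field point source: level drops by 20·log₁₀ of the distance ratio.
ΔL = −20·log₁₀(8.9/1.94) = -13.23 dB, so L₂ = 96.4 + (-13.23) = 83.2 dB SPL.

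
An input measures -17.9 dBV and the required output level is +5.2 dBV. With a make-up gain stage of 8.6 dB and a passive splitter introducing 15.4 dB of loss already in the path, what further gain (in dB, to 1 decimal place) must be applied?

29.9 dB

The required make-up gain is the shortfall in the dB sum.
G = +5.2 − (-17.9) − 8.6 + 15.4 = 29.9 dB.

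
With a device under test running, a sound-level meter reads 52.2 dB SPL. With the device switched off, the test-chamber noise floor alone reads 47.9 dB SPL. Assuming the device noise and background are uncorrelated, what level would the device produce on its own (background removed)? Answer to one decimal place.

50.2 dB SPL

Background correction is a power subtraction:
L_src = 10·log₁₀(10^(52.2/10) − 10^(47.9/10)) = 10·log₁₀(104300) = 50.2 dB SPL.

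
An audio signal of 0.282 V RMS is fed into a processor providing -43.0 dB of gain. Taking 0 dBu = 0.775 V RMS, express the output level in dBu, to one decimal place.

-51.8 dBu

Input level: 20·log₁₀(0.282/0.775) = -8.78 dBu.
Output: -8.78 − 43.0 = -51.8 dBu.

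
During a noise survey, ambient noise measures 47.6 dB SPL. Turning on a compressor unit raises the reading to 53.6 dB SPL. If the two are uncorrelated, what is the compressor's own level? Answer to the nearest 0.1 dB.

Background correction is a power subtraction:
L_src = 10·log₁₀(10^(53.6/10) − 10^(47.6/10)) = 10·log₁₀(171500) = 52.3 dB SPL.

52.3 dB SPL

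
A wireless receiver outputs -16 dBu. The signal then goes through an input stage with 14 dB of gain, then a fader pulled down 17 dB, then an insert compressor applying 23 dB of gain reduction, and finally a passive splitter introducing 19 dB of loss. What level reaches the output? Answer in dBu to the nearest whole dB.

Cascaded gains and losses add directly in dB.
-16 + 14 − 17 − 23 − 19 = -61 dBu.

-61 dBu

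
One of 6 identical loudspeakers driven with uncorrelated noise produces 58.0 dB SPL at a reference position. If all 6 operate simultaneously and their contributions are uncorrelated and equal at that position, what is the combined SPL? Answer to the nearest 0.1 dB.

6 equal incoherent sources raise the level by 10·log₁₀(6) = 7.78 dB.
L_total = 58.0 + 7.78 = 65.8 dB SPL.

65.8 dB SPL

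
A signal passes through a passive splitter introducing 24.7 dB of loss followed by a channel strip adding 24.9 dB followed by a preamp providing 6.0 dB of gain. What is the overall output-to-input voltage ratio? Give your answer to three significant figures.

2.04

Net gain = (−24.7) + 24.9 + 6.0 = 6.2 dB.
Voltage ratio = 10^(6.2/20) = 2.04.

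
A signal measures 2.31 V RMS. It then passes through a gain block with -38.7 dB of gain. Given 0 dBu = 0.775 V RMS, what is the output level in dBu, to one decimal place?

Input level: 20·log₁₀(2.31/0.775) = 9.49 dBu.
Output: 9.49 − 38.7 = -29.2 dBu.

-29.2 dBu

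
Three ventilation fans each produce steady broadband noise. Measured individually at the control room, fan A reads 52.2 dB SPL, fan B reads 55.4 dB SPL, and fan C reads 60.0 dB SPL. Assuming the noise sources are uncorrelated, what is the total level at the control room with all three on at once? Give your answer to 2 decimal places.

Incoherent sources sum as intensities:
L_total = 10·log₁₀(10^(52.2/10) + 10^(55.4/10) + 10^(60.0/10)) = 10·log₁₀(1513000) = 61.80 dB SPL.

61.80 dB SPL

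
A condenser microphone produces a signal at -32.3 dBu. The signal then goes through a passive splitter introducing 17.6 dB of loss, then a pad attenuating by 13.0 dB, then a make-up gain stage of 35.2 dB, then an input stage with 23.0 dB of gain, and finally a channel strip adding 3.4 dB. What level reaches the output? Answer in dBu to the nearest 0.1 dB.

-1.3 dBu

Gain stages sum in dB:
-32.3 − 17.6 − 13.0 + 35.2 + 23.0 + 3.4 = -1.3 dBu.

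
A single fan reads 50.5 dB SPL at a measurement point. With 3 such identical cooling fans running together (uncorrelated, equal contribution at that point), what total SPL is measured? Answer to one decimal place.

3 equal incoherent sources raise the level by 10·log₁₀(3) = 4.77 dB.
L_total = 50.5 + 4.77 = 55.3 dB SPL.

55.3 dB SPL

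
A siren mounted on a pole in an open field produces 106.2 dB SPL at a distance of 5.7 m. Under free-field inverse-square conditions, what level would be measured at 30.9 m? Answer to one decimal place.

Free-field point source: level drops by 20·log₁₀ of the distance ratio.
ΔL = −20·log₁₀(30.9/5.7) = -14.68 dB, so L₂ = 106.2 + (-14.68) = 91.5 dB SPL.

91.5 dB SPL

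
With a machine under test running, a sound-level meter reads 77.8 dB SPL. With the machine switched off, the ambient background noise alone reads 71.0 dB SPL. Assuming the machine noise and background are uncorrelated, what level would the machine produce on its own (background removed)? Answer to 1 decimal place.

Remove the background by subtracting linear intensities:
L_src = 10·log₁₀(10^(77.8/10) − 10^(71.0/10)) = 10·log₁₀(47670000) = 76.8 dB SPL.

76.8 dB SPL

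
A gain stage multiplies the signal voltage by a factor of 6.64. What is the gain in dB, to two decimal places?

Voltage is an amplitude quantity, so gain = 20·log₁₀(V_out/V_in).
20·log₁₀(6.64) = 16.44 dB.

16.44 dB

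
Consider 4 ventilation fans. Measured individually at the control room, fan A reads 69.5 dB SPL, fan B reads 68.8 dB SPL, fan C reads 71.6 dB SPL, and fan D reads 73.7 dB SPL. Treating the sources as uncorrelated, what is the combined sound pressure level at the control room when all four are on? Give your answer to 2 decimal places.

Incoherent sources sum as intensities:
L_total = 10·log₁₀(10^(69.5/10) + 10^(68.8/10) + 10^(71.6/10) + 10^(73.7/10)) = 10·log₁₀(54390000) = 77.36 dB SPL.

77.36 dB SPL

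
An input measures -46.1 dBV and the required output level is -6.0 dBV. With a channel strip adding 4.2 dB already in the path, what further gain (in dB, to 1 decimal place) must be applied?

The required make-up gain is the shortfall in the dB sum.
G = -6.0 − (-46.1) − 4.2 = 35.9 dB.

35.9 dB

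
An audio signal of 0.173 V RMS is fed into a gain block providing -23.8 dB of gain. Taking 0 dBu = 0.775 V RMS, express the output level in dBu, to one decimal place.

-36.8 dBu

Input level: 20·log₁₀(0.173/0.775) = -13.03 dBu.
Output: -13.03 − 23.8 = -36.8 dBu.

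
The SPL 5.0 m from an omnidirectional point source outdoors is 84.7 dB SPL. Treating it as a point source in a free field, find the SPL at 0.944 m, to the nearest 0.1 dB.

For a point source in a free field, ΔL = −20·log₁₀(d₂/d₁).
ΔL = −20·log₁₀(0.944/5.0) = 14.48 dB, so L₂ = 84.7 + (14.48) = 99.2 dB SPL.

99.2 dB SPL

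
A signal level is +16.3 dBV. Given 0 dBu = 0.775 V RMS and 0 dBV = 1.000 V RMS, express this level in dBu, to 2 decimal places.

+18.51 dBu

The offset between the scales is 20·log₁₀(0.775/1.000) = −2.214 dB.
So dBu = +16.3 + 2.214 = +18.51 dBu.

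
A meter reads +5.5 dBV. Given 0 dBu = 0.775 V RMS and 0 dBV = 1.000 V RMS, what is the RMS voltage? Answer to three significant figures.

V = 1.000 V × 10^(+5.5/20).
= 1.000 × 1.884 = 1.88 V.

1.88 V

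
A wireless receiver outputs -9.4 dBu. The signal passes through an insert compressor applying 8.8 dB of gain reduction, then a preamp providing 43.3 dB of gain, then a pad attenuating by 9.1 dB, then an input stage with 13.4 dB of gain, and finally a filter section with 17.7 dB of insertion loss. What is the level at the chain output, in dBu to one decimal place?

Cascaded gains and losses add directly in dB.
-9.4 − 8.8 + 43.3 − 9.1 + 13.4 − 17.7 = +11.7 dBu.

+11.7 dBu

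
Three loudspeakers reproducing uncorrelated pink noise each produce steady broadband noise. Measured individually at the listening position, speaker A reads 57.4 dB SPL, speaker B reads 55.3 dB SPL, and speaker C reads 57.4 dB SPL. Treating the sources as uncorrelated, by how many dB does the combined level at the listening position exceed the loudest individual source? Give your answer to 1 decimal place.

4.2 dB

Incoherent sources sum as intensities:
L_total = 10·log₁₀(10^(57.4/10) + 10^(55.3/10) + 10^(57.4/10)) = 61.58 dB SPL.
Excess over the loudest (57.4 dB): 61.58 − 57.4 = 4.2 dB.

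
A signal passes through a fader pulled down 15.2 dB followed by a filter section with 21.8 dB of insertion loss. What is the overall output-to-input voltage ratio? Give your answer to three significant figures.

Net gain = (−15.2) + (−21.8) = -37.0 dB.
Voltage ratio = 10^(-37.0/20) = 0.0141.

0.0141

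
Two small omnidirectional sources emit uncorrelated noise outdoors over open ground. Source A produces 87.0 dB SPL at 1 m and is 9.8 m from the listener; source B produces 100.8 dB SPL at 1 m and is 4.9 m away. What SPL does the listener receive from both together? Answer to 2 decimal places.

87.04 dB SPL

At the listener: L_A = 87.0 − 20·log₁₀(9.8) = 67.175 dB; L_B = 100.8 − 20·log₁₀(4.9) = 86.996 dB.
Combined: 10·log₁₀(10^(67.175/10)+10^(86.996/10)) = 87.04 dB SPL.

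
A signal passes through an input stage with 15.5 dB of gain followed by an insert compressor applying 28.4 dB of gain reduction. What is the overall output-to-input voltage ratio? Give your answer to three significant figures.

Net gain = 15.5 + (−28.4) = -12.9 dB.
Voltage ratio = 10^(-12.9/20) = 0.226.

0.226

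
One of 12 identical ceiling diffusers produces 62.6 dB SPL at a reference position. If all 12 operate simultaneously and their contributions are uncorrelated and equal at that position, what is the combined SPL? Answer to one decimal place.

73.4 dB SPL

12 equal incoherent sources raise the level by 10·log₁₀(12) = 10.79 dB.
L_total = 62.6 + 10.79 = 73.4 dB SPL.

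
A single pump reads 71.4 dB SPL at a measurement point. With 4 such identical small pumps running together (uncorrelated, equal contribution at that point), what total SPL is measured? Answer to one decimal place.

77.4 dB SPL

4 equal incoherent sources raise the level by 10·log₁₀(4) = 6.02 dB.
L_total = 71.4 + 6.02 = 77.4 dB SPL.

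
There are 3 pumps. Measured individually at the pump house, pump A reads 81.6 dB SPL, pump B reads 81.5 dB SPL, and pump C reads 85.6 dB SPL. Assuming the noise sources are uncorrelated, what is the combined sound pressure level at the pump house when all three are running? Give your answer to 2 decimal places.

Add the sources as powers (linear), then convert back to dB:
L_total = 10·log₁₀(10^(81.6/10) + 10^(81.5/10) + 10^(85.6/10)) = 10·log₁₀(648900000) = 88.12 dB SPL.

88.12 dB SPL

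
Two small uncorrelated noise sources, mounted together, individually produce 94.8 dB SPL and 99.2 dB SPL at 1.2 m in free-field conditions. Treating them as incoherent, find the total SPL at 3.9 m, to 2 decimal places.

90.31 dB SPL

Combined at 1.2 m: 10·log₁₀(10^(94.8/10)+10^(99.2/10)) = 100.545 dB SPL.
Then apply −20·log₁₀(3.9/1.2) = -10.238 dB → 90.31 dB SPL.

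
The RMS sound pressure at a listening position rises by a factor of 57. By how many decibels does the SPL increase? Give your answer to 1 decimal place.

Sound pressure is an amplitude quantity: ΔL = 20·log₁₀(p₂/p₁).
20·log₁₀(57) = 35.1 dB.

35.1 dB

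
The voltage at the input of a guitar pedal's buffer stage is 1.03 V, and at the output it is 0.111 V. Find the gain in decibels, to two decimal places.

-19.35 dB

Voltage ratio → dB uses the 20·log₁₀ form:
20·log₁₀(0.111/1.03) = 20·log₁₀(0.1078) = -19.35 dB.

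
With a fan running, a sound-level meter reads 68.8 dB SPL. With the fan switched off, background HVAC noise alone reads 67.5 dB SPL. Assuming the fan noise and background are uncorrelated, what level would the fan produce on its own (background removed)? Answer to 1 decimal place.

62.9 dB SPL

Background correction is a power subtraction:
L_src = 10·log₁₀(10^(68.8/10) − 10^(67.5/10)) = 10·log₁₀(1962000) = 62.9 dB SPL.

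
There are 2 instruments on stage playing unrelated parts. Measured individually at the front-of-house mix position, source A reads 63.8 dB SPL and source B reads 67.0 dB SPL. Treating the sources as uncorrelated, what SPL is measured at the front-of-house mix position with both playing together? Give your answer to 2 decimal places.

Add the sources as powers (linear), then convert back to dB:
L_total = 10·log₁₀(10^(63.8/10) + 10^(67.0/10)) = 10·log₁₀(7411000) = 68.70 dB SPL.

68.70 dB SPL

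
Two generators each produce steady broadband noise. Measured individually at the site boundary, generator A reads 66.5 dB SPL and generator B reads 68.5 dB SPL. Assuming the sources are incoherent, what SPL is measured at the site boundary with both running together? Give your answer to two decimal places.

Add the sources as powers (linear), then convert back to dB:
L_total = 10·log₁₀(10^(66.5/10) + 10^(68.5/10)) = 10·log₁₀(11550000) = 70.62 dB SPL.

70.62 dB SPL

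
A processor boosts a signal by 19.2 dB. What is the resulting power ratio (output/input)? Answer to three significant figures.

83.2

Power ratio = 10^(dB/10).
10^(19.2/10) = 10^(1.920) = 83.2.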